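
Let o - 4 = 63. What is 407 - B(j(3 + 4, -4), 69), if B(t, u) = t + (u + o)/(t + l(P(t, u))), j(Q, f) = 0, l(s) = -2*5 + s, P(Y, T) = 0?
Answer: 2103/5 ≈ 420.60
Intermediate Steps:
l(s) = -10 + s
o = 67 (o = 4 + 63 = 67)
B(t, u) = t + (67 + u)/(-10 + t) (B(t, u) = t + (u + 67)/(t + (-10 + 0)) = t + (67 + u)/(t - 10) = t + (67 + u)/(-10 + t))
407 - B(j(3 + 4, -4), 69) = 407 - (67 + 69 + 0**2 - 10*0)/(-10 + 0) = 407 - (67 + 69 + 0 + 0)/(-10) = 407 - (-1)*136/10 = 407 - 1*(-68/5) = 407 + 68/5 = 2103/5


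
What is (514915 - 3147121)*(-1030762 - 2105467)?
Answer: 8255200791174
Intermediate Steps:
(514915 - 3147121)*(-1030762 - 2105467) = -2632206*(-3136229) = 8255200791174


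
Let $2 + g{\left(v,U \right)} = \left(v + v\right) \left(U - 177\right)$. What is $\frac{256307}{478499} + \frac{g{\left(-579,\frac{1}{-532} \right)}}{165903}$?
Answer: $\frac{44896907651}{25349646594} \approx 1.7711$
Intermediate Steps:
$g{\left(v,U \right)} = -2 + 2 v \left(-177 + U\right)$ ($g{\left(v,U \right)} = -2 + \left(v + v\right) \left(U - 177\right) = -2 + 2 v \left(-177 + U\right)$)
$\frac{256307}{478499} + \frac{g{\left(-579,\frac{1}{-532} \right)}}{165903} = \frac{256307}{478499} + \frac{-2 - -204966 + 2 \frac{1}{-532} \left(-579\right)}{165903} = 256307 \cdot \frac{1}{478499} + \left(-2 + 204966 + 2 \left(- \frac{1}{532}\right) \left(-579\right)\right) \frac{1}{165903} = \frac{256307}{478499} + \left(-2 + 204966 + \frac{579}{266}\right) \frac{1}{165903} = \frac{256307}{478499} + \frac{54521003}{266} \cdot \frac{1}{165903} = \frac{256307}{478499} + \frac{54521003}{44130198} = \frac{44896907651}{25349646594}$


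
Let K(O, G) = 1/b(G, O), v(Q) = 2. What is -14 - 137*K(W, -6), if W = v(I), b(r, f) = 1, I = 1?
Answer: -151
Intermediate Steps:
W = 2
K(O, G) = 1 (K(O, G) = 1/1 = 1)
-14 - 137*K(W, -6) = -14 - 137*1 = -14 - 137 = -151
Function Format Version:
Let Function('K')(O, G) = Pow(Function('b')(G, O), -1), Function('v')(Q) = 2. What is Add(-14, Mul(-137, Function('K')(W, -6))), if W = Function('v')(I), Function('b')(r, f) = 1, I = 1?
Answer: -151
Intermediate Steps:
W = 2
Function('K')(O, G) = 1 (Function('K')(O, G) = Pow(1, -1) = 1)
Add(-14, Mul(-137, Function('K')(W, -6))) = Add(-14, Mul(-137, 1)) = Add(-14, -137) = -151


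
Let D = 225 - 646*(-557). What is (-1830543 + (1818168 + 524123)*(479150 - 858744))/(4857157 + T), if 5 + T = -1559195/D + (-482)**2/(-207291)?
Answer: -66359136523487992442769/362510717091945931 ≈ -1.8305e+5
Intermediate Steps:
D = 360047 (D = 225 + 359822 = 360047)
T = -780027163358/74634502677 (T = -5 + (-1559195/360047 + (-482)**2/(-207291)) = -5 + (-1559195*1/360047 + 232324*(-1/207291)) = -5 + (-1559195/360047 - 232324/207291) = -5 - 406854649973/74634502677 = -780027163358/74634502677 ≈ -10.451)
(-1830543 + (1818168 + 524123)*(479150 - 858744))/(4857157 + T) = (-1830543 + (1818168 + 524123)*(479150 - 858744))/(4857157 - 780027163358/74634502677) = (-1830543 + 2342291*(-379594))/(362510717091945931/74634502677) = (-1830543 - 889119609854)*(74634502677/362510717091945931) = -889121440397*74634502677/362510717091945931 = -66359136523487992442769/362510717091945931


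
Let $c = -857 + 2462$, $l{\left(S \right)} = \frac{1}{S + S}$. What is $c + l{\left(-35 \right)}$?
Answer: $\frac{112349}{70} \approx 1605.0$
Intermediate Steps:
$l{\left(S \right)} = \frac{1}{2 S}$
$c = 1605$
$c + l{\left(-35 \right)} = 1605 + \frac{1}{2 \left(-35\right)} = 1605 + \frac{1}{2} \left(- \frac{1}{35}\right) = 1605 - \frac{1}{70} = \frac{112349}{70}$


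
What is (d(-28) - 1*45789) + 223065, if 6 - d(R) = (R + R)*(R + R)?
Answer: 174146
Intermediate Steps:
d(R) = 6 - 4*R² (d(R) = 6 - (R + R)*(R + R) = 6 - 2*R*2*R = 6 - 4*R²)
(d(-28) - 1*45789) + 223065 = ((6 - 4*(-28)²) - 1*45789) + 223065 = ((6 - 4*784) - 45789) + 223065 = ((6 - 3136) - 45789) + 223065 = (-3130 - 45789) + 223065 = -48919 + 223065 = 174146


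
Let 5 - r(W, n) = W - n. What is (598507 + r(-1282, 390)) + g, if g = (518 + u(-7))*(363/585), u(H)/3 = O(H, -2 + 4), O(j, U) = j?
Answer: 117096017/195 ≈ 6.0049e+5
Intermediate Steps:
r(W, n) = 5 + n - W (r(W, n) = 5 - (W - n) = 5 + (n - W) = 5 + n - W)
u(H) = 3*H
g = 60137/195 (g = (518 + 3*(-7))*(363/585) = (518 - 21)*(363*(1/585)) = 497*(121/195) = 60137/195 ≈ 308.40)
(598507 + r(-1282, 390)) + g = (598507 + (5 + 390 - 1*(-1282))) + 60137/195 = (598507 + (5 + 390 + 1282)) + 60137/195 = (598507 + 1677) + 60137/195 = 600184 + 60137/195 = 117096017/195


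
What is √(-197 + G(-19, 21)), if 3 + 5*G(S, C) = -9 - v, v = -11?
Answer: I*√4930/5 ≈ 14.043*I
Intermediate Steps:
G(S, C) = -⅕ (G(S, C) = -⅗ + (-9 - 1*(-11))/5 = -⅗ + (-9 + 11)/5 = -⅗ + (⅕)*2 = -⅗ + ⅖ = -⅕)
√(-197 + G(-19, 21)) = √(-197 - ⅕) = √(-986/5) = I*√4930/5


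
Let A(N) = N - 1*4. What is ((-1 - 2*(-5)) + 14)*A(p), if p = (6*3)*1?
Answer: 322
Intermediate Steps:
p = 18 (p = 18*1 = 18)
A(N) = -4 + N (A(N) = N - 4 = -4 + N)
((-1 - 2*(-5)) + 14)*A(p) = ((-1 - 2*(-5)) + 14)*(-4 + 18) = ((-1 + 10) + 14)*14 = (9 + 14)*14 = 23*14 = 322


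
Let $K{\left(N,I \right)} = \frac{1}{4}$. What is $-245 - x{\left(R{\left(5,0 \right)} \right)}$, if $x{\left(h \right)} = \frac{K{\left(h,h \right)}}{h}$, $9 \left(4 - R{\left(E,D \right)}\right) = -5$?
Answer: $- \frac{40189}{164} \approx -245.05$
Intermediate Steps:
$R{\left(E,D \right)} = \frac{41}{9}$ ($R{\left(E,D \right)} = 4 - - \frac{5}{9} = 4 + \frac{5}{9} = \frac{41}{9}$)
$K{\left(N,I \right)} = \frac{1}{4}$
$x{\left(h \right)} = \frac{1}{4 h}$
$-245 - x{\left(R{\left(5,0 \right)} \right)} = -245 - \frac{1}{4 \cdot \frac{41}{9}} = -245 - \frac{1}{4} \cdot \frac{9}{41} = -245 - \frac{9}{164} = - \frac{40189}{164}$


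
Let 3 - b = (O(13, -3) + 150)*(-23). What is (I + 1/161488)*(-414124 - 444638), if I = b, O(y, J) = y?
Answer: -260163226167237/80744 ≈ -3.2221e+9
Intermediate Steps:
b = 3752 (b = 3 - (13 + 150)*(-23) = 3 - 163*(-23) = 3 - 1*(-3749) = 3 + 3749 = 3752)
I = 3752
(I + 1/161488)*(-414124 - 444638) = (3752 + 1/161488)*(-414124 - 444638) = (3752 + 1/161488)*(-858762) = (605902977/161488)*(-858762) = -260163226167237/80744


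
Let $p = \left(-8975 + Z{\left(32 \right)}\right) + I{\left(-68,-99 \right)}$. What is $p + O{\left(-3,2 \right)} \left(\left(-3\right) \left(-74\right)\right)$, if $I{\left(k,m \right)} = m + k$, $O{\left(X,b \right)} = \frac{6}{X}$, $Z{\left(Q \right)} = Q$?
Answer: $-9554$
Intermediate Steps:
$I{\left(k,m \right)} = k + m$
$p = -9110$ ($p = \left(-8975 + 32\right) - 167 = -8943 - 167 = -9110$)
$p + O{\left(-3,2 \right)} \left(\left(-3\right) \left(-74\right)\right) = -9110 + \frac{6}{-3} \left(\left(-3\right) \left(-74\right)\right) = -9110 + 6 \left(- \frac{1}{3}\right) 222 = -9110 - 444 = -9554$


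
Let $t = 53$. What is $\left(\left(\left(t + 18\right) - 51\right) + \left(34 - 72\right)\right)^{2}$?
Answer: $324$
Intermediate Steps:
$\left(\left(\left(t + 18\right) - 51\right) + \left(34 - 72\right)\right)^{2} = \left(\left(\left(53 + 18\right) - 51\right) + \left(34 - 72\right)\right)^{2} = \left(\left(71 - 51\right) - 38\right)^{2} = \left(20 - 38\right)^{2} = \left(-18\right)^{2} = 324$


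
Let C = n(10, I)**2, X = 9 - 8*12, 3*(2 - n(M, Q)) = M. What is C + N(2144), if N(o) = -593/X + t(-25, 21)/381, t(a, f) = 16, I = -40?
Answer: 286253/33147 ≈ 8.6359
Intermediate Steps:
n(M, Q) = 2 - M/3
X = -87 (X = 9 - 96 = -87)
N(o) = 75775/11049 (N(o) = -593/(-87) + 16/381 = -593*(-1/87) + 16*(1/381) = 593/87 + 16/381 = 75775/11049)
C = 16/9 (C = (2 - 1/3*10)**2 = (2 - 10/3)**2 = (-4/3)**2 = 16/9 ≈ 1.7778)
C + N(2144) = 16/9 + 75775/11049 = 286253/33147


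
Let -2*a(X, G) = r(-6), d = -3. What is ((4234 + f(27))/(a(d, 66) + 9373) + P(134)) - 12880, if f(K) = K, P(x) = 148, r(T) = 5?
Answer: -238601890/18741 ≈ -12732.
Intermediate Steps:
a(X, G) = -5/2 (a(X, G) = -½*5 = -5/2)
((4234 + f(27))/(a(d, 66) + 9373) + P(134)) - 12880 = ((4234 + 27)/(-5/2 + 9373) + 148) - 12880 = (4261/(18741/2) + 148) - 12880 = (4261*(2/18741) + 148) - 12880 = (8522/18741 + 148) - 12880 = 2782190/18741 - 12880 = -238601890/18741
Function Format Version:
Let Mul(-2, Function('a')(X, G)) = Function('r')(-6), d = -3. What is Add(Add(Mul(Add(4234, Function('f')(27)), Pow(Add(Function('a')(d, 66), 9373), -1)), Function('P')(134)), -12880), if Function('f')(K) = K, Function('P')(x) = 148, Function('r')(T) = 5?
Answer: Rational(-238601890, 18741) ≈ -12732.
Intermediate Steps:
Function('a')(X, G) = Rational(-5, 2) (Function('a')(X, G) = Mul(Rational(-1, 2), 5) = Rational(-5, 2))
Add(Add(Mul(Add(4234, Function('f')(27)), Pow(Add(Function('a')(d, 66), 9373), -1)), Function('P')(134)), -12880) = Add(Add(Mul(Add(4234, 27), Pow(Add(Rational(-5, 2), 9373), -1)), 148), -12880) = Add(Add(Mul(4261, Pow(Rational(18741, 2), -1)), 148), -12880) = Add(Add(Mul(4261, Rational(2, 18741)), 148), -12880) = Add(Add(Rational(8522, 18741), 148), -12880) = Add(Rational(2782190, 18741), -12880) = Rational(-238601890, 18741)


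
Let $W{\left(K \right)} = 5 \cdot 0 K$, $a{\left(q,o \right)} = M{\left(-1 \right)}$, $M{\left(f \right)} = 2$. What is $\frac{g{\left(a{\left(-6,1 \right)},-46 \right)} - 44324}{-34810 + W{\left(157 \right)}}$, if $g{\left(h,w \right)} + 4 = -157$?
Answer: $\frac{8897}{6962} \approx 1.2779$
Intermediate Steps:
$a{\left(q,o \right)} = 2$
$W{\left(K \right)} = 0$ ($W{\left(K \right)} = 0 K = 0$)
$g{\left(h,w \right)} = -161$ ($g{\left(h,w \right)} = -4 - 157 = -161$)
$\frac{g{\left(a{\left(-6,1 \right)},-46 \right)} - 44324}{-34810 + W{\left(157 \right)}} = \frac{-161 - 44324}{-34810 + 0} = - \frac{44485}{-34810} = \left(-44485\right) \left(- \frac{1}{34810}\right) = \frac{8897}{6962}$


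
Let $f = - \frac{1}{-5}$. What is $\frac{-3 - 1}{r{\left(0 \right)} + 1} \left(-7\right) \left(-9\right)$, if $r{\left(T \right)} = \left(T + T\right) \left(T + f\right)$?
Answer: $-252$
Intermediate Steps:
$f = \frac{1}{5}$ ($f = \left(-1\right) \left(- \frac{1}{5}\right) = \frac{1}{5} \approx 0.2$)
$r{\left(T \right)} = 2 T \left(\frac{1}{5} + T\right)$ ($r{\left(T \right)} = \left(T + T\right) \left(T + \frac{1}{5}\right) = 2 T \left(\frac{1}{5} + T\right)$)
$\frac{-3 - 1}{r{\left(0 \right)} + 1} \left(-7\right) \left(-9\right) = \frac{-3 - 1}{\frac{2}{5} \cdot 0 \left(1 + 5 \cdot 0\right) + 1} \left(-7\right) \left(-9\right) = - \frac{4}{\frac{2}{5} \cdot 0 \left(1 + 0\right) + 1} \left(-7\right) \left(-9\right) = - \frac{4}{\frac{2}{5} \cdot 0 \cdot 1 + 1} \left(-7\right) \left(-9\right) = - \frac{4}{0 + 1} \left(-7\right) \left(-9\right) = - \frac{4}{1} \left(-7\right) \left(-9\right) = \left(-4\right) 1 \left(-7\right) \left(-9\right) = \left(-4\right) \left(-7\right) \left(-9\right) = 28 \left(-9\right) = -252$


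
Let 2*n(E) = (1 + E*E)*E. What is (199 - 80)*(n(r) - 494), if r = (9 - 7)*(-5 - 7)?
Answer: -882742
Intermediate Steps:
r = -24 (r = 2*(-12) = -24)
n(E) = E*(1 + E**2)/2 (n(E) = ((1 + E*E)*E)/2 = ((1 + E**2)*E)/2 = (E*(1 + E**2))/2 = E*(1 + E**2)/2)
(199 - 80)*(n(r) - 494) = (199 - 80)*((1/2)*(-24)*(1 + (-24)**2) - 494) = 119*((1/2)*(-24)*(1 + 576) - 494) = 119*((1/2)*(-24)*577 - 494) = 119*(-6924 - 494) = 119*(-7418) = -882742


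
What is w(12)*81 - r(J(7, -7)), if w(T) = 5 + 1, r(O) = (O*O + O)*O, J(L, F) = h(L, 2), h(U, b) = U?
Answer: 94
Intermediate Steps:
J(L, F) = L
r(O) = O*(O + O²) (r(O) = (O² + O)*O = (O + O²)*O = O*(O + O²))
w(T) = 6
w(12)*81 - r(J(7, -7)) = 6*81 - 7²*(1 + 7) = 486 - 49*8 = 486 - 1*392 = 486 - 392 = 94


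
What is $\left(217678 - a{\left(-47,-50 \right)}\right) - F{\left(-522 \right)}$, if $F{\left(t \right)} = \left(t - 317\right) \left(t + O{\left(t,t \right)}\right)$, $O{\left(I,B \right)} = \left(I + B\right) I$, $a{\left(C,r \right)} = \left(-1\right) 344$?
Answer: $457008216$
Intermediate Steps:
$a{\left(C,r \right)} = -344$
$O{\left(I,B \right)} = I \left(B + I\right)$ ($O{\left(I,B \right)} = \left(B + I\right) I = I \left(B + I\right)$)
$F{\left(t \right)} = \left(-317 + t\right) \left(t + 2 t^{2}\right)$ ($F{\left(t \right)} = \left(t - 317\right) \left(t + t \left(t + t\right)\right) = \left(-317 + t\right) \left(t + t 2 t\right) = \left(-317 + t\right) \left(t + 2 t^{2}\right)$)
$\left(217678 - a{\left(-47,-50 \right)}\right) - F{\left(-522 \right)} = \left(217678 - -344\right) - - 522 \left(-317 - -330426 + 2 \left(-522\right)^{2}\right) = \left(217678 + 344\right) - - 522 \left(-317 + 330426 + 2 \cdot 272484\right) = 218022 - - 522 \left(-317 + 330426 + 544968\right) = 218022 - \left(-522\right) 875077 = 218022 - -456790194 = 218022 + 456790194 = 457008216$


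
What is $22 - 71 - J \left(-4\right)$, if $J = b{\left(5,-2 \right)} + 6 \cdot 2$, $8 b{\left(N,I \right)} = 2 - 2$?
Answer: $-3386$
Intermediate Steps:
$b{\left(N,I \right)} = 0$ ($b{\left(N,I \right)} = \frac{2 - 2}{8} = \frac{1}{8} \cdot 0 = 0$)
$J = 12$ ($J = 0 + 6 \cdot 2 = 0 + 12 = 12$)
$22 - 71 - J \left(-4\right) = 22 - 71 \left(-1\right) 12 \left(-4\right) = 22 - 71 \left(\left(-12\right) \left(-4\right)\right) = 22 - 3408 = -3386$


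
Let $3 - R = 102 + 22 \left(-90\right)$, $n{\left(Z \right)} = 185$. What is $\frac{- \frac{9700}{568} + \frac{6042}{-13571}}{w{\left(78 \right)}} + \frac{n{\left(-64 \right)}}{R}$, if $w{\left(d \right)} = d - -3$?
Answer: $- \frac{3848845021}{32623571178} \approx -0.11798$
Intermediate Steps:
$w{\left(d \right)} = 3 + d$ ($w{\left(d \right)} = d + 3 = 3 + d$)
$R = 1881$ ($R = 3 - \left(102 + 22 \left(-90\right)\right) = 3 - \left(102 - 1980\right) = 3 - -1878 = 3 + 1878 = 1881$)
$\frac{- \frac{9700}{568} + \frac{6042}{-13571}}{w{\left(78 \right)}} + \frac{n{\left(-64 \right)}}{R} = \frac{- \frac{9700}{568} + \frac{6042}{-13571}}{3 + 78} + \frac{185}{1881} = \frac{\left(-9700\right) \frac{1}{568} + 6042 \left(- \frac{1}{13571}\right)}{81} + 185 \cdot \frac{1}{1881} = \left(- \frac{2425}{142} - \frac{6042}{13571}\right) \frac{1}{81} + \frac{185}{1881} = \left(- \frac{33767639}{1927082}\right) \frac{1}{81} + \frac{185}{1881} = - \frac{33767639}{156093642} + \frac{185}{1881} = - \frac{3848845021}{32623571178}$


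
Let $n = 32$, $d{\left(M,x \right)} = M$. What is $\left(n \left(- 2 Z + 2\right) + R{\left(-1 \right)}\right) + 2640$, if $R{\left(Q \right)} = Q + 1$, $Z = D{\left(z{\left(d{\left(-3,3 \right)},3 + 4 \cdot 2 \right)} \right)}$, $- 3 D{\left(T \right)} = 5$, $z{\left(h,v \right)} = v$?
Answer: $\frac{8432}{3} \approx 2810.7$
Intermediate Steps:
$D{\left(T \right)} = - \frac{5}{3}$ ($D{\left(T \right)} = \left(- \frac{1}{3}\right) 5 = - \frac{5}{3}$)
$Z = - \frac{5}{3} \approx -1.6667$
$R{\left(Q \right)} = 1 + Q$
$\left(n \left(- 2 Z + 2\right) + R{\left(-1 \right)}\right) + 2640 = \left(32 \left(\left(-2\right) \left(- \frac{5}{3}\right) + 2\right) + \left(1 - 1\right)\right) + 2640 = \left(32 \left(\frac{10}{3} + 2\right) + 0\right) + 2640 = \left(32 \cdot \frac{16}{3} + 0\right) + 2640 = \left(\frac{512}{3} + 0\right) + 2640 = \frac{512}{3} + 2640 = \frac{8432}{3}$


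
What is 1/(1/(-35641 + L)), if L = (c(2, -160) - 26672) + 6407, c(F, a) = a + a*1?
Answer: -56226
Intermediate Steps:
c(F, a) = 2*a (c(F, a) = a + a = 2*a)
L = -20585 (L = (2*(-160) - 26672) + 6407 = (-320 - 26672) + 6407 = -26992 + 6407 = -20585)
1/(1/(-35641 + L)) = 1/(1/(-35641 - 20585)) = 1/(1/(-56226)) = 1/(-1/56226) = -56226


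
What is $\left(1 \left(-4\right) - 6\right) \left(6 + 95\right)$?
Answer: $-1010$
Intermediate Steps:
$\left(1 \left(-4\right) - 6\right) \left(6 + 95\right) = \left(-4 - 6\right) 101 = \left(-10\right) 101 = -1010$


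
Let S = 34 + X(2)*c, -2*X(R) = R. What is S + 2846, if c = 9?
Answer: 2871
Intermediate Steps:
X(R) = -R/2
S = 25 (S = 34 - ½*2*9 = 34 - 1*9 = 34 - 9 = 25)
S + 2846 = 25 + 2846 = 2871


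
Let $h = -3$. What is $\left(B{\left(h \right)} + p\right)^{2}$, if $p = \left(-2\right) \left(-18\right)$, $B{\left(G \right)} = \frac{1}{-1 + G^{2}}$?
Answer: $\frac{83521}{64} \approx 1305.0$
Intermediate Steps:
$p = 36$
$\left(B{\left(h \right)} + p\right)^{2} = \left(\frac{1}{-1 + \left(-3\right)^{2}} + 36\right)^{2} = \left(\frac{1}{-1 + 9} + 36\right)^{2} = \left(\frac{1}{8} + 36\right)^{2} = \left(\frac{289}{8}\right)^{2} = \frac{83521}{64}$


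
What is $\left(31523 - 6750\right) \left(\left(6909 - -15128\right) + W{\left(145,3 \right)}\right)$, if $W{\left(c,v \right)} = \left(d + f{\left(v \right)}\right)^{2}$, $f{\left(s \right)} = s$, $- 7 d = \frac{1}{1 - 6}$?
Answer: $\frac{95576219379}{175} \approx 5.4615 \cdot 10^{8}$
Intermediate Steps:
$d = \frac{1}{35}$ ($d = - \frac{1}{7 \left(1 - 6\right)} = - \frac{1}{7 \left(-5\right)} = \left(- \frac{1}{7}\right) \left(- \frac{1}{5}\right) = \frac{1}{35} \approx 0.028571$)
$W{\left(c,v \right)} = \left(\frac{1}{35} + v\right)^{2}$
$\left(31523 - 6750\right) \left(\left(6909 - -15128\right) + W{\left(145,3 \right)}\right) = \left(31523 - 6750\right) \left(\left(6909 - -15128\right) + \frac{\left(1 + 35 \cdot 3\right)^{2}}{1225}\right) = 24773 \left(\left(6909 + 15128\right) + \frac{\left(1 + 105\right)^{2}}{1225}\right) = 24773 \left(22037 + \frac{106^{2}}{1225}\right) = 24773 \left(22037 + \frac{1}{1225} \cdot 11236\right) = 24773 \left(22037 + \frac{11236}{1225}\right) = 24773 \cdot \frac{27006561}{1225} = \frac{95576219379}{175}$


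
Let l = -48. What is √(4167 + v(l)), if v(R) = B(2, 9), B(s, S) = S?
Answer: 12*√29 ≈ 64.622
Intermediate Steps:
v(R) = 9
√(4167 + v(l)) = √(4167 + 9) = √4176 = 12*√29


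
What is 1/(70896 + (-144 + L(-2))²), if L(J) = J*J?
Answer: 1/90496 ≈ 1.1050e-5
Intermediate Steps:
L(J) = J²
1/(70896 + (-144 + L(-2))²) = 1/(70896 + (-144 + (-2)²)²) = 1/(70896 + (-144 + 4)²) = 1/(70896 + (-140)²) = 1/(70896 + 19600) = 1/90496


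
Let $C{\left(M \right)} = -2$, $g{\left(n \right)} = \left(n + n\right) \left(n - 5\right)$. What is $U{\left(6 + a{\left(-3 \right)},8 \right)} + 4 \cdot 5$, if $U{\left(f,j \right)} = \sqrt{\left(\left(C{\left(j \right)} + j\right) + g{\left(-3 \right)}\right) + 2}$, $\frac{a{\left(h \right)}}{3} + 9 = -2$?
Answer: $20 + 2 \sqrt{14} \approx 27.483$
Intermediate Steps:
$a{\left(h \right)} = -33$ ($a{\left(h \right)} = -27 + 3 \left(-2\right) = -27 - 6 = -33$)
$g{\left(n \right)} = 2 n \left(-5 + n\right)$
$U{\left(f,j \right)} = \sqrt{48 + j}$ ($U{\left(f,j \right)} = \sqrt{\left(\left(-2 + j\right) + 2 \left(-3\right) \left(-5 - 3\right)\right) + 2} = \sqrt{\left(\left(-2 + j\right) + 2 \left(-3\right) \left(-8\right)\right) + 2} = \sqrt{\left(\left(-2 + j\right) + 48\right) + 2} = \sqrt{\left(46 + j\right) + 2} = \sqrt{48 + j}$)
$U{\left(6 + a{\left(-3 \right)},8 \right)} + 4 \cdot 5 = \sqrt{48 + 8} + 4 \cdot 5 = \sqrt{56} + 20 = 2 \sqrt{14} + 20 = 20 + 2 \sqrt{14}$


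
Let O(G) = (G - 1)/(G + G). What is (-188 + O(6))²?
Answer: 5067001/144 ≈ 35188.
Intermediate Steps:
O(G) = (-1 + G)/(2*G) (O(G) = (-1 + G)/((2*G)) = (-1 + G)*(1/(2*G)) = (-1 + G)/(2*G))
(-188 + O(6))² = (-188 + (½)*(-1 + 6)/6)² = (-188 + (½)*(⅙)*5)² = (-188 + 5/12)² = (-2251/12)² = 5067001/144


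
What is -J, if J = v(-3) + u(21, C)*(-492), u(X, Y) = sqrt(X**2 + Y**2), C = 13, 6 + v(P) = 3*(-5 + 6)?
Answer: 3 + 492*sqrt(610) ≈ 12155.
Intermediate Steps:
v(P) = -3 (v(P) = -6 + 3*(-5 + 6) = -6 + 3*1 = -6 + 3 = -3)
J = -3 - 492*sqrt(610) (J = -3 + sqrt(21**2 + 13**2)*(-492) = -3 + sqrt(441 + 169)*(-492) = -3 + sqrt(610)*(-492) = -3 - 492*sqrt(610) ≈ -12155.)
-J = -(-3 - 492*sqrt(610)) = 3 + 492*sqrt(610)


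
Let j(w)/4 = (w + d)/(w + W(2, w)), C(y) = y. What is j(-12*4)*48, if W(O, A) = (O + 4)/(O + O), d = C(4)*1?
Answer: 5632/31 ≈ 181.68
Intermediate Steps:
d = 4 (d = 4*1 = 4)
W(O, A) = (4 + O)/(2*O) (W(O, A) = (4 + O)/((2*O)) = (4 + O)*(1/(2*O)) = (4 + O)/(2*O))
j(w) = 4*(4 + w)/(3/2 + w) (j(w) = 4*((w + 4)/(w + (1/2)*(4 + 2)/2)) = 4*((4 + w)/(w + (1/2)*(1/2)*6)) = 4*((4 + w)/(w + 3/2)) = 4*((4 + w)/(3/2 + w)) = 4*(4 + w)/(3/2 + w))
j(-12*4)*48 = (8*(4 - 12*4)/(3 + 2*(-12*4)))*48 = (8*(4 - 48)/(3 + 2*(-48)))*48 = (8*(-44)/(3 - 96))*48 = (8*(-44)/(-93))*48 = (8*(-1/93)*(-44))*48 = (352/93)*48 = 5632/31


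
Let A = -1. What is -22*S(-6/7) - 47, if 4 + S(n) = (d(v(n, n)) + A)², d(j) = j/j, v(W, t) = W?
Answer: 41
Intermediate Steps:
d(j) = 1
S(n) = -4 (S(n) = -4 + (1 - 1)² = -4 + 0² = -4 + 0 = -4)
-22*S(-6/7) - 47 = -22*(-4) - 47 = 88 - 47 = 41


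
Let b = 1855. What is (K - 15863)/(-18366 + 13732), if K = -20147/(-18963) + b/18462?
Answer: 1851049454533/540779931468 ≈ 3.4229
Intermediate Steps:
K = 135710093/116698302 (K = -20147/(-18963) + 1855/18462 = -20147*(-1/18963) + 1855*(1/18462) = 20147/18963 + 1855/18462 = 135710093/116698302 ≈ 1.1629)
(K - 15863)/(-18366 + 13732) = (135710093/116698302 - 15863)/(-18366 + 13732) = -1851049454533/116698302/(-4634) = -1851049454533/116698302*(-1/4634) = 1851049454533/540779931468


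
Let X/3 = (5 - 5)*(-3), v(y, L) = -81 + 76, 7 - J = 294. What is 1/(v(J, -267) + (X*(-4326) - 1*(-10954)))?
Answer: 1/10949 ≈ 9.1332e-5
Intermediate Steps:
J = -287 (J = 7 - 1*294 = 7 - 294 = -287)
v(y, L) = -5
X = 0 (X = 3*((5 - 5)*(-3)) = 3*(0*(-3)) = 3*0 = 0)
1/(v(J, -267) + (X*(-4326) - 1*(-10954))) = 1/(-5 + (0*(-4326) - 1*(-10954))) = 1/(-5 + (0 + 10954)) = 1/(-5 + 10954) = 1/10949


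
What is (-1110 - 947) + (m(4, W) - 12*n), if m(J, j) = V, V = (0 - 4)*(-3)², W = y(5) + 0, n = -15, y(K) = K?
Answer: -1913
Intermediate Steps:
W = 5 (W = 5 + 0 = 5)
V = -36 (V = -4*9 = -36)
m(J, j) = -36
(-1110 - 947) + (m(4, W) - 12*n) = (-1110 - 947) + (-36 - 12*(-15)) = -2057 + (-36 + 180) = -2057 + 144 = -1913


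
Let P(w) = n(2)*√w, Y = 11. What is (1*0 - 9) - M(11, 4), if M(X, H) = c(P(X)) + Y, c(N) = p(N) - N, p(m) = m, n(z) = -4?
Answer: -20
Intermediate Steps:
P(w) = -4*√w
c(N) = 0 (c(N) = N - N = 0)
M(X, H) = 11 (M(X, H) = 0 + 11 = 11)
(1*0 - 9) - M(11, 4) = (1*0 - 9) - 1*11 = (0 - 9) - 11 = -9 - 11 = -20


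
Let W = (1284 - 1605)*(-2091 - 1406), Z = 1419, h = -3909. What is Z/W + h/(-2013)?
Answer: 487872620/251074109 ≈ 1.9431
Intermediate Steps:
W = 1122537 (W = -321*(-3497) = 1122537)
Z/W + h/(-2013) = 1419/1122537 - 3909/(-2013) = 1419*(1/1122537) - 3909*(-1/2013) = 473/374179 + 1303/671 = 487872620/251074109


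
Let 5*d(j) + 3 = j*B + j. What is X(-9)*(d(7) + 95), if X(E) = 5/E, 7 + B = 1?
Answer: -437/9 ≈ -48.556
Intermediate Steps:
B = -6 (B = -7 + 1 = -6)
d(j) = -⅗ - j (d(j) = -⅗ + (j*(-6) + j)/5 = -⅗ + (-6*j + j)/5 = -⅗ + (-5*j)/5 = -⅗ - j)
X(-9)*(d(7) + 95) = (5/(-9))*((-⅗ - 1*7) + 95) = (5*(-⅑))*((-⅗ - 7) + 95) = -5*(-38/5 + 95)/9 = -5/9*437/5 = -437/9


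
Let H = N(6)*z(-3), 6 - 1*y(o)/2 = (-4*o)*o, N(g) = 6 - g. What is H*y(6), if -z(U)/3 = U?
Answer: 0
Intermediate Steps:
z(U) = -3*U
y(o) = 12 + 8*o² (y(o) = 12 - 2*(-4*o)*o = 12 - (-8)*o² = 12 + 8*o²)
H = 0 (H = (6 - 1*6)*(-3*(-3)) = (6 - 6)*9 = 0*9 = 0)
H*y(6) = 0*(12 + 8*6²) = 0*(12 + 8*36) = 0*(12 + 288) = 0*300 = 0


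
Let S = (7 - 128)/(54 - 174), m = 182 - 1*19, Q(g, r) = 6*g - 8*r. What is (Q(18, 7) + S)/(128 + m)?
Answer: 6361/34920 ≈ 0.18216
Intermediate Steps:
Q(g, r) = -8*r + 6*g
m = 163 (m = 182 - 19 = 163)
S = 121/120 (S = -121/(-120) = -121*(-1/120) = 121/120 ≈ 1.0083)
(Q(18, 7) + S)/(128 + m) = ((-8*7 + 6*18) + 121/120)/(128 + 163) = ((-56 + 108) + 121/120)/291 = (52 + 121/120)*(1/291) = (6361/120)*(1/291) = 6361/34920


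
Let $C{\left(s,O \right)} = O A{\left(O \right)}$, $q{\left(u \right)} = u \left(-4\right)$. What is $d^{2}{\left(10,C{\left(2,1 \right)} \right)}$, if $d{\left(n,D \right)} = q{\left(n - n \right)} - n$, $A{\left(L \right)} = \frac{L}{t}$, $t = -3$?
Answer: $100$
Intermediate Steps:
$A{\left(L \right)} = - \frac{L}{3}$ ($A{\left(L \right)} = \frac{L}{-3} = L \left(- \frac{1}{3}\right) = - \frac{L}{3}$)
$q{\left(u \right)} = - 4 u$
$C{\left(s,O \right)} = - \frac{O^{2}}{3}$ ($C{\left(s,O \right)} = O \left(- \frac{O}{3}\right) = - \frac{O^{2}}{3}$)
$d{\left(n,D \right)} = - n$ ($d{\left(n,D \right)} = - 4 \left(n - n\right) - n = \left(-4\right) 0 - n = 0 - n = - n$)
$d^{2}{\left(10,C{\left(2,1 \right)} \right)} = \left(\left(-1\right) 10\right)^{2} = \left(-10\right)^{2} = 100$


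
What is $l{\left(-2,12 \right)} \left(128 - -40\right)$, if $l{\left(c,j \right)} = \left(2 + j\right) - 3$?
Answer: $1848$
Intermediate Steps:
$l{\left(c,j \right)} = -1 + j$
$l{\left(-2,12 \right)} \left(128 - -40\right) = \left(-1 + 12\right) \left(128 - -40\right) = 11 \left(128 + \left(-36 + 76\right)\right) = 11 \left(128 + 40\right) = 11 \cdot 168 = 1848$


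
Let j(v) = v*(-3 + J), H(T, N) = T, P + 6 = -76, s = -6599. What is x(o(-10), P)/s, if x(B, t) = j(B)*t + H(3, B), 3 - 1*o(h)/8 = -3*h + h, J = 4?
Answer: -11155/6599 ≈ -1.6904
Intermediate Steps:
P = -82 (P = -6 - 76 = -82)
j(v) = v (j(v) = v*(-3 + 4) = v*1 = v)
o(h) = 24 + 16*h (o(h) = 24 - 8*(-3*h + h) = 24 - (-16)*h = 24 + 16*h)
x(B, t) = 3 + B*t (x(B, t) = B*t + 3 = 3 + B*t)
x(o(-10), P)/s = (3 + (24 + 16*(-10))*(-82))/(-6599) = (3 + (24 - 160)*(-82))*(-1/6599) = (3 - 136*(-82))*(-1/6599) = (3 + 11152)*(-1/6599) = 11155*(-1/6599) = -11155/6599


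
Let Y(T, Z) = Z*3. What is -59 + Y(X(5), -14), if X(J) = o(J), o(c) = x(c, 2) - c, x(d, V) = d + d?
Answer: -101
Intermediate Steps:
x(d, V) = 2*d
o(c) = c (o(c) = 2*c - c = c)
X(J) = J
Y(T, Z) = 3*Z
-59 + Y(X(5), -14) = -59 + 3*(-14) = -59 - 42 = -101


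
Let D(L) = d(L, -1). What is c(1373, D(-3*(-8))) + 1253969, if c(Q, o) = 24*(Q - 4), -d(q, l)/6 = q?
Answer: 1286825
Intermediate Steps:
d(q, l) = -6*q
D(L) = -6*L
c(Q, o) = -96 + 24*Q (c(Q, o) = 24*(-4 + Q) = -96 + 24*Q)
c(1373, D(-3*(-8))) + 1253969 = (-96 + 24*1373) + 1253969 = (-96 + 32952) + 1253969 = 32856 + 1253969 = 1286825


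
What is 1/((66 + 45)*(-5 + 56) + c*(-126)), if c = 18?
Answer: 1/3393 ≈ 0.00029472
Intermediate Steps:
1/((66 + 45)*(-5 + 56) + c*(-126)) = 1/((66 + 45)*(-5 + 56) + 18*(-126)) = 1/(111*51 - 2268) = 1/(5661 - 2268) = 1/3393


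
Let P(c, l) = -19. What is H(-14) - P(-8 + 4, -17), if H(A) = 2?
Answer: 21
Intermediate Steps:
H(-14) - P(-8 + 4, -17) = 2 - 1*(-19) = 2 + 19 = 21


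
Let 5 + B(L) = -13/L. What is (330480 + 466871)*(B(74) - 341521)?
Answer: -20151401589887/74 ≈ -2.7232e+11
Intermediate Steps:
B(L) = -5 - 13/L
(330480 + 466871)*(B(74) - 341521) = (330480 + 466871)*((-5 - 13/74) - 341521) = 797351*((-5 - 13*1/74) - 341521) = 797351*((-5 - 13/74) - 341521) = 797351*(-383/74 - 341521) = 797351*(-25272937/74) = -20151401589887/74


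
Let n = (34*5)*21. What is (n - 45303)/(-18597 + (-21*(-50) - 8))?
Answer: 41733/17555 ≈ 2.3773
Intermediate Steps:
n = 3570 (n = 170*21 = 3570)
(n - 45303)/(-18597 + (-21*(-50) - 8)) = (3570 - 45303)/(-18597 + (-21*(-50) - 8)) = -41733/(-18597 + (1050 - 8)) = -41733/(-18597 + 1042) = -41733/(-17555) = -41733*(-1/17555) = 41733/17555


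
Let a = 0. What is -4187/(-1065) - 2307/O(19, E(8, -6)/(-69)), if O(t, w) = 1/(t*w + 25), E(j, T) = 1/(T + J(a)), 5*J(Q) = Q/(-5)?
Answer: -2830492553/48990 ≈ -57777.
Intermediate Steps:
J(Q) = -Q/25 (J(Q) = (Q/(-5))/5 = (Q*(-⅕))/5 = (-Q/5)/5 = -Q/25)
E(j, T) = 1/T (E(j, T) = 1/(T - 1/25*0) = 1/(T + 0) = 1/T)
O(t, w) = 1/(25 + t*w)
-4187/(-1065) - 2307/O(19, E(8, -6)/(-69)) = -4187/(-1065) - 2307/(1/(25 + 19*(1/(-6*(-69))))) = -4187*(-1/1065) - 2307/(1/(25 + 19*(-⅙*(-1/69)))) = 4187/1065 - 2307/(1/(25 + 19*(1/414))) = 4187/1065 - 2307/(1/(25 + 19/414)) = 4187/1065 - 2307/(1/(10369/414)) = 4187/1065 - 2307/414/10369 = 4187/1065 - 2307*10369/414 = 4187/1065 - 7973761/138 = -2830492553/48990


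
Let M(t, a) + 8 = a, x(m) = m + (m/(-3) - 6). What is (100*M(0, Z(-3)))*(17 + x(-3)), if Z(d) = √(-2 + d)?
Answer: -7200 + 900*I*√5 ≈ -7200.0 + 2012.5*I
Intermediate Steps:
x(m) = -6 + 2*m/3 (x(m) = m + (-m/3 - 6) = m + (-6 - m/3) = -6 + 2*m/3)
M(t, a) = -8 + a
(100*M(0, Z(-3)))*(17 + x(-3)) = (100*(-8 + √(-2 - 3)))*(17 + (-6 + (⅔)*(-3))) = (100*(-8 + √(-5)))*(17 + (-6 - 2)) = (100*(-8 + I*√5))*(17 - 8) = (-800 + 100*I*√5)*9 = -7200 + 900*I*√5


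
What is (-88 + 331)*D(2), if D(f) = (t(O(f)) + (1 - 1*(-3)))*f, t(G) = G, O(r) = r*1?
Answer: 2916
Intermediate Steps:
O(r) = r
D(f) = f*(4 + f) (D(f) = (f + (1 - 1*(-3)))*f = (f + (1 + 3))*f = (f + 4)*f = (4 + f)*f = f*(4 + f))
(-88 + 331)*D(2) = (-88 + 331)*(2*(4 + 2)) = 243*(2*6) = 243*12 = 2916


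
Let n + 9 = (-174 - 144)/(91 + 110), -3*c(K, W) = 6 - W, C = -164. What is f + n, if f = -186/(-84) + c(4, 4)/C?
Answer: -482479/57687 ≈ -8.3637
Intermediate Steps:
c(K, W) = -2 + W/3 (c(K, W) = -(6 - W)/3 = -2 + W/3)
f = 1910/861 (f = -186/(-84) + (-2 + (⅓)*4)/(-164) = -186*(-1/84) + (-2 + 4/3)*(-1/164) = 31/14 - ⅔*(-1/164) = 31/14 + 1/246 = 1910/861 ≈ 2.2183)
n = -709/67 (n = -9 + (-174 - 144)/(91 + 110) = -9 - 318/201 = -9 - 318*1/201 = -9 - 106/67 = -709/67 ≈ -10.582)
f + n = 1910/861 - 709/67 = -482479/57687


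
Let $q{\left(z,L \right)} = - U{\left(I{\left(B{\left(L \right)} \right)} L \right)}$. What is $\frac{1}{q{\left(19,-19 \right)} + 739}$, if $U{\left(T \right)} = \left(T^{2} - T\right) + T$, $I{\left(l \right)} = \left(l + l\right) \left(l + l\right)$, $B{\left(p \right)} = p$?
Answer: $- \frac{1}{752733357} \approx -1.3285 \cdot 10^{-9}$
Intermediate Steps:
$I{\left(l \right)} = 4 l^{2}$ ($I{\left(l \right)} = 2 l 2 l = 4 l^{2}$)
$U{\left(T \right)} = T^{2}$
$q{\left(z,L \right)} = - 16 L^{6}$ ($q{\left(z,L \right)} = - \left(4 L^{2} L\right)^{2} = - \left(4 L^{3}\right)^{2} = - 16 L^{6}$)
$\frac{1}{q{\left(19,-19 \right)} + 739} = \frac{1}{- 16 \left(-19\right)^{6} + 739} = \frac{1}{\left(-16\right) 47045881 + 739} = \frac{1}{-752734096 + 739} = \frac{1}{-752733357} = - \frac{1}{752733357}$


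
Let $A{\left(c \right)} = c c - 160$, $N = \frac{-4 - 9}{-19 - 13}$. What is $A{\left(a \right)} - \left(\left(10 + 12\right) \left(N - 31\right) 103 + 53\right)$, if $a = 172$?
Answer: $\frac{1579143}{16} \approx 98697.0$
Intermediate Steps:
$N = \frac{13}{32}$ ($N = - \frac{13}{-32} = \left(-13\right) \left(- \frac{1}{32}\right) = \frac{13}{32} \approx 0.40625$)
$A{\left(c \right)} = -160 + c^{2}$ ($A{\left(c \right)} = c^{2} - 160 = -160 + c^{2}$)
$A{\left(a \right)} - \left(\left(10 + 12\right) \left(N - 31\right) 103 + 53\right) = \left(-160 + 172^{2}\right) - \left(\left(10 + 12\right) \left(\frac{13}{32} - 31\right) 103 + 53\right) = \left(-160 + 29584\right) - \left(22 \left(- \frac{979}{32}\right) 103 + 53\right) = 29424 - \left(\left(- \frac{10769}{16}\right) 103 + 53\right) = 29424 - \left(- \frac{1109207}{16} + 53\right) = 29424 - - \frac{1108359}{16} = 29424 + \frac{1108359}{16} = \frac{1579143}{16}$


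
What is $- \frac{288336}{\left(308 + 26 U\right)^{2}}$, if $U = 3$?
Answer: $- \frac{72084}{37249} \approx -1.9352$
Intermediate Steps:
$- \frac{288336}{\left(308 + 26 U\right)^{2}} = - \frac{288336}{\left(308 + 26 \cdot 3\right)^{2}} = - \frac{288336}{\left(308 + 78\right)^{2}} = - \frac{288336}{386^{2}} = - \frac{288336}{148996} = \left(-288336\right) \frac{1}{148996} = - \frac{72084}{37249}$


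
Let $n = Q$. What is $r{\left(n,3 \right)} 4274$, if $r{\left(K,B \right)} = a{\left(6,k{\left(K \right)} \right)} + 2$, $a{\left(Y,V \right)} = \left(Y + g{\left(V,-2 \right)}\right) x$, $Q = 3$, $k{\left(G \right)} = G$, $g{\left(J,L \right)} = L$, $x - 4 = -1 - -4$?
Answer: $128220$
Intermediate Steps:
$x = 7$ ($x = 4 - -3 = 4 + \left(-1 + 4\right) = 4 + 3 = 7$)
$a{\left(Y,V \right)} = -14 + 7 Y$ ($a{\left(Y,V \right)} = \left(Y - 2\right) 7 = \left(-2 + Y\right) 7 = -14 + 7 Y$)
$n = 3$
$r{\left(K,B \right)} = 30$ ($r{\left(K,B \right)} = \left(-14 + 7 \cdot 6\right) + 2 = \left(-14 + 42\right) + 2 = 28 + 2 = 30$)
$r{\left(n,3 \right)} 4274 = 30 \cdot 4274 = 128220$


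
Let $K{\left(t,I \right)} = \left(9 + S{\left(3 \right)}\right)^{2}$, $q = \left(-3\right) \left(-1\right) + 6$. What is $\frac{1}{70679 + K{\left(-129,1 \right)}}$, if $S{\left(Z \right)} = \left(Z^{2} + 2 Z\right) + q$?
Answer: $\frac{1}{71768} \approx 1.3934 \cdot 10^{-5}$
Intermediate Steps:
$q = 9$ ($q = 3 + 6 = 9$)
$S{\left(Z \right)} = 9 + Z^{2} + 2 Z$ ($S{\left(Z \right)} = \left(Z^{2} + 2 Z\right) + 9 = 9 + Z^{2} + 2 Z$)
$K{\left(t,I \right)} = 1089$ ($K{\left(t,I \right)} = \left(9 + \left(9 + 3^{2} + 2 \cdot 3\right)\right)^{2} = \left(9 + \left(9 + 9 + 6\right)\right)^{2} = \left(9 + 24\right)^{2} = 33^{2} = 1089$)
$\frac{1}{70679 + K{\left(-129,1 \right)}} = \frac{1}{70679 + 1089} = \frac{1}{71768}$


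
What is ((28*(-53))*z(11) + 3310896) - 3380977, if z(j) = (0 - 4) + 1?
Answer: -65629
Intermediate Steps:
z(j) = -3 (z(j) = -4 + 1 = -3)
((28*(-53))*z(11) + 3310896) - 3380977 = ((28*(-53))*(-3) + 3310896) - 3380977 = (-1484*(-3) + 3310896) - 3380977 = (4452 + 3310896) - 3380977 = 3315348 - 3380977 = -65629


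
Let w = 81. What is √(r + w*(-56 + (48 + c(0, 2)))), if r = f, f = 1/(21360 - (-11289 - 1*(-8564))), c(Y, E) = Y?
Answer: I*√375896497715/24085 ≈ 25.456*I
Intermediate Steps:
f = 1/24085 (f = 1/(21360 - (-11289 + 8564)) = 1/(21360 - 1*(-2725)) = 1/(21360 + 2725) = 1/24085 ≈ 4.1520e-5)
r = 1/24085 ≈ 4.1520e-5
√(r + w*(-56 + (48 + c(0, 2)))) = √(1/24085 + 81*(-56 + (48 + 0))) = √(1/24085 + 81*(-56 + 48)) = √(1/24085 + 81*(-8)) = √(1/24085 - 648) = √(-15607079/24085) = I*√375896497715/24085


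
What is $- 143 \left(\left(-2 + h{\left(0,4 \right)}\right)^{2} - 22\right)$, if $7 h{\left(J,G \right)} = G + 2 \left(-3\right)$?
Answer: $\frac{117546}{49} \approx 2398.9$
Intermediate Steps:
$h{\left(J,G \right)} = - \frac{6}{7} + \frac{G}{7}$ ($h{\left(J,G \right)} = \frac{G + 2 \left(-3\right)}{7} = \frac{G - 6}{7} = \frac{-6 + G}{7} = - \frac{6}{7} + \frac{G}{7}$)
$- 143 \left(\left(-2 + h{\left(0,4 \right)}\right)^{2} - 22\right) = - 143 \left(\left(-2 + \left(- \frac{6}{7} + \frac{1}{7} \cdot 4\right)\right)^{2} - 22\right) = - 143 \left(\left(-2 + \left(- \frac{6}{7} + \frac{4}{7}\right)\right)^{2} - 22\right) = - 143 \left(\left(-2 - \frac{2}{7}\right)^{2} - 22\right) = - 143 \left(\left(- \frac{16}{7}\right)^{2} - 22\right) = - 143 \left(\frac{256}{49} - 22\right) = \left(-143\right) \left(- \frac{822}{49}\right) = \frac{117546}{49}$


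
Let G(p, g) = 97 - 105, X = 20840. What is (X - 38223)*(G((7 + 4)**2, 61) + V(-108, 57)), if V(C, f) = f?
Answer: -851767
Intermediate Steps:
G(p, g) = -8
(X - 38223)*(G((7 + 4)**2, 61) + V(-108, 57)) = (20840 - 38223)*(-8 + 57) = -17383*49 = -851767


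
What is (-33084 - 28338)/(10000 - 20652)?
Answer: 30711/5326 ≈ 5.7662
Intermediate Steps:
(-33084 - 28338)/(10000 - 20652) = -61422/(-10652) = -61422*(-1/10652) = 30711/5326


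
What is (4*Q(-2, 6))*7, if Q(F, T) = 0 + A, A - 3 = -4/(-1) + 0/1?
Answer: 196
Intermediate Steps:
A = 7 (A = 3 + (-4/(-1) + 0/1) = 3 + (-4*(-1) + 0*1) = 3 + (4 + 0) = 3 + 4 = 7)
Q(F, T) = 7 (Q(F, T) = 0 + 7 = 7)
(4*Q(-2, 6))*7 = (4*7)*7 = 28*7 = 196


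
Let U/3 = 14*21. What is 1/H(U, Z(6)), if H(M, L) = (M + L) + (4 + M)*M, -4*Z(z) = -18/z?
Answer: 4/3129339 ≈ 1.2782e-6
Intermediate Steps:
U = 882 (U = 3*(14*21) = 3*294 = 882)
Z(z) = 9/(2*z) (Z(z) = -(-9)/(2*z) = 9/(2*z))
H(M, L) = L + M + M*(4 + M) (H(M, L) = (L + M) + M*(4 + M) = L + M + M*(4 + M))
1/H(U, Z(6)) = 1/((9/2)/6 + 882² + 5*882) = 1/((9/2)*(⅙) + 777924 + 4410) = 1/(¾ + 777924 + 4410) = 1/(3129339/4) = 4/3129339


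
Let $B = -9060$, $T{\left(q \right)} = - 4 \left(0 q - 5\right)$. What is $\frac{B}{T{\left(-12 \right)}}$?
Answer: $-453$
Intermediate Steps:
$T{\left(q \right)} = 20$ ($T{\left(q \right)} = - 4 \left(0 - 5\right) = \left(-4\right) \left(-5\right) = 20$)
$\frac{B}{T{\left(-12 \right)}} = - \frac{9060}{20} = \left(-9060\right) \frac{1}{20} = -453$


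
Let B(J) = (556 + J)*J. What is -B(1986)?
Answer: -5048412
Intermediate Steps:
B(J) = J*(556 + J)
-B(1986) = -1986*(556 + 1986) = -1986*2542 = -1*5048412 = -5048412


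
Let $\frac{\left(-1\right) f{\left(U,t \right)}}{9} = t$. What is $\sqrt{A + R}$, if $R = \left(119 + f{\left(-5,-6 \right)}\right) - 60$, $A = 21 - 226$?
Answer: $2 i \sqrt{23} \approx 9.5917 i$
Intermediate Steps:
$f{\left(U,t \right)} = - 9 t$
$A = -205$
$R = 113$ ($R = \left(119 - -54\right) - 60 = \left(119 + 54\right) - 60 = 173 - 60 = 113$)
$\sqrt{A + R} = \sqrt{-205 + 113} = \sqrt{-92} = 2 i \sqrt{23}$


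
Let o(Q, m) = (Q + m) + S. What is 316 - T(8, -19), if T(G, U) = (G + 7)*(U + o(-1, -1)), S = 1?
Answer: 616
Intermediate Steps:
o(Q, m) = 1 + Q + m (o(Q, m) = (Q + m) + 1 = 1 + Q + m)
T(G, U) = (-1 + U)*(7 + G) (T(G, U) = (G + 7)*(U + (1 - 1 - 1)) = (7 + G)*(U - 1) = (7 + G)*(-1 + U) = (-1 + U)*(7 + G))
316 - T(8, -19) = 316 - (-7 - 1*8 + 7*(-19) + 8*(-19)) = 316 - (-7 - 8 - 133 - 152) = 316 - 1*(-300) = 316 + 300 = 616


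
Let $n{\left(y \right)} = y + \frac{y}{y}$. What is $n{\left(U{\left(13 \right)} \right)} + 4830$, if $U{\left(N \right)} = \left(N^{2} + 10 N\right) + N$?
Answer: $5143$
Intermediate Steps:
$U{\left(N \right)} = N^{2} + 11 N$
$n{\left(y \right)} = 1 + y$ ($n{\left(y \right)} = y + 1 = 1 + y$)
$n{\left(U{\left(13 \right)} \right)} + 4830 = \left(1 + 13 \left(11 + 13\right)\right) + 4830 = \left(1 + 13 \cdot 24\right) + 4830 = \left(1 + 312\right) + 4830 = 313 + 4830 = 5143$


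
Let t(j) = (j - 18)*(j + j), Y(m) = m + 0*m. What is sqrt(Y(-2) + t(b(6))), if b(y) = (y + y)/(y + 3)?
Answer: I*sqrt(418)/3 ≈ 6.815*I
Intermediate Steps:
b(y) = 2*y/(3 + y) (b(y) = (2*y)/(3 + y) = 2*y/(3 + y))
Y(m) = m (Y(m) = m + 0 = m)
t(j) = 2*j*(-18 + j) (t(j) = (-18 + j)*(2*j) = 2*j*(-18 + j))
sqrt(Y(-2) + t(b(6))) = sqrt(-2 + 2*(2*6/(3 + 6))*(-18 + 2*6/(3 + 6))) = sqrt(-2 + 2*(2*6/9)*(-18 + 2*6/9)) = sqrt(-2 + 2*(2*6*(1/9))*(-18 + 2*6*(1/9))) = sqrt(-2 + 2*(4/3)*(-18 + 4/3)) = sqrt(-2 + 2*(4/3)*(-50/3)) = sqrt(-2 - 400/9) = sqrt(-418/9) = I*sqrt(418)/3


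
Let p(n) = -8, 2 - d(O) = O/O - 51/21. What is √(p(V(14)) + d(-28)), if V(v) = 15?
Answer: 4*I*√14/7 ≈ 2.1381*I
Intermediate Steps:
d(O) = 24/7 (d(O) = 2 - (O/O - 51/21) = 2 - (1 - 51*1/21) = 2 - (1 - 17/7) = 2 - 1*(-10/7) = 2 + 10/7 = 24/7)
√(p(V(14)) + d(-28)) = √(-8 + 24/7) = √(-32/7) = 4*I*√14/7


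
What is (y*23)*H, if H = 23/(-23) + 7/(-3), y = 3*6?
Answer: -1380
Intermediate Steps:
y = 18
H = -10/3 (H = 23*(-1/23) + 7*(-⅓) = -1 - 7/3 = -10/3 ≈ -3.3333)
(y*23)*H = (18*23)*(-10/3) = 414*(-10/3) = -1380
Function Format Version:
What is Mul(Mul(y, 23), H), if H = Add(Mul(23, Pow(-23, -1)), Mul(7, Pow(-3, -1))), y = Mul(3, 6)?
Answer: -1380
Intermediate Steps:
y = 18
H = Rational(-10, 3) (H = Add(Mul(23, Rational(-1, 23)), Mul(7, Rational(-1, 3))) = Add(-1, Rational(-7, 3)) = Rational(-10, 3) ≈ -3.3333)
Mul(Mul(y, 23), H) = Mul(Mul(18, 23), Rational(-10, 3)) = Mul(414, Rational(-10, 3)) = -1380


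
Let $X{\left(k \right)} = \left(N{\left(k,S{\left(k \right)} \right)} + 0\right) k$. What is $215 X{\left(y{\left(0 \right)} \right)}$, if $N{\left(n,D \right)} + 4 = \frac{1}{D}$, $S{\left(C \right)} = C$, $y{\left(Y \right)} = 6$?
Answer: $-4945$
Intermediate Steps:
$N{\left(n,D \right)} = -4 + \frac{1}{D}$
$X{\left(k \right)} = k \left(-4 + \frac{1}{k}\right)$ ($X{\left(k \right)} = \left(\left(-4 + \frac{1}{k}\right) + 0\right) k = \left(-4 + \frac{1}{k}\right) k = k \left(-4 + \frac{1}{k}\right)$)
$215 X{\left(y{\left(0 \right)} \right)} = 215 \left(1 - 24\right) = 215 \left(-23\right) = -4945$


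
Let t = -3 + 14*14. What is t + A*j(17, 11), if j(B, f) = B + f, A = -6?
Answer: 25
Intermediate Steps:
t = 193 (t = -3 + 196 = 193)
t + A*j(17, 11) = 193 - 6*(17 + 11) = 193 - 6*28 = 193 - 168 = 25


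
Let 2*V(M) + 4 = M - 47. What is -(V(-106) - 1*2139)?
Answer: 4435/2 ≈ 2217.5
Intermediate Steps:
V(M) = -51/2 + M/2 (V(M) = -2 + (M - 47)/2 = -2 + (-47 + M)/2 = -2 + (-47/2 + M/2) = -51/2 + M/2)
-(V(-106) - 1*2139) = -((-51/2 + (1/2)*(-106)) - 1*2139) = -((-51/2 - 53) - 2139) = -(-157/2 - 2139) = -1*(-4435/2) = 4435/2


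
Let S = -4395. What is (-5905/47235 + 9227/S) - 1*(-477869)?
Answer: 2204535627669/4613285 ≈ 4.7787e+5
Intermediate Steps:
(-5905/47235 + 9227/S) - 1*(-477869) = (-5905/47235 + 9227/(-4395)) - 1*(-477869) = (-5905*1/47235 + 9227*(-1/4395)) + 477869 = (-1181/9447 - 9227/4395) + 477869 = -10261996/4613285 + 477869 = 2204535627669/4613285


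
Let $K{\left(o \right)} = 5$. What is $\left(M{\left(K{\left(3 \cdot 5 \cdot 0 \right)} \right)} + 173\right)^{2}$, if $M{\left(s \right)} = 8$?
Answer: $32761$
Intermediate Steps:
$\left(M{\left(K{\left(3 \cdot 5 \cdot 0 \right)} \right)} + 173\right)^{2} = \left(8 + 173\right)^{2} = 181^{2} = 32761$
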